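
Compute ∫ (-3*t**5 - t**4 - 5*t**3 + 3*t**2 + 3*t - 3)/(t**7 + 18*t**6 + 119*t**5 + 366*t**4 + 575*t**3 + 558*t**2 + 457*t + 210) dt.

log(t + 1)/24 - 41*log(t + 2)/25 + 399*log(t + 3)/80 - 393*log(t + 5)/52 + 24929*log(t + 7)/6000 + 89*log(t**2 + 1)/13000 + 127*atan(t)/6500 + C

Factor the denominator: (t + 1)*(t + 2)*(t + 3)*(t + 5)*(t + 7)*(t**2 + 1).
Partial-fraction decomposition: (89*t + 127)/(6500*(t**2 + 1)) + 24929/(6000*(t + 7)) - 393/(52*(t + 5)) + 399/(80*(t + 3)) - 41/(25*(t + 2)) + 1/(24*(t + 1)).
Integrate each term; A/(t−a) gives A·log|t−a|; the (Bt+D)/(t²+p²) term gives a log and an atan.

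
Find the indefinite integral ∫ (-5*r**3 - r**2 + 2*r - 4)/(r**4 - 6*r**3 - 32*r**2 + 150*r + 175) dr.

Factor the denominator: (r - 7)*(r - 5)*(r + 1)*(r + 5).
Partial-fraction decomposition: -293/(240*(r + 5)) - 1/(96*(r + 1)) + 161/(30*(r - 5)) - 877/(96*(r - 7)).
Integrate each term: A/(r−a) contributes A·log|r−a|.

-877*log(r - 7)/96 + 161*log(r - 5)/30 - log(r + 1)/96 - 293*log(r + 5)/240 + C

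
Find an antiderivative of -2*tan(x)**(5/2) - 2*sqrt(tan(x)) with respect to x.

-4*tan(x)**(3/2)/3 + C

Let u = tan(x), so du = (tan(x)**2 + 1) dx.
Rewriting, the integral becomes -2·∫ √u du = -2·(2/3)u^(3/2).
Substituting back, u = tan(x).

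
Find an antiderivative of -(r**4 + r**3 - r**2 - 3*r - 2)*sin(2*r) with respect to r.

r**4*cos(2*r)/2 - r**3*sin(2*r) + r**3*cos(2*r)/2 - 3*r**2*sin(2*r)/4 - 2*r**2*cos(2*r) + 2*r*sin(2*r) - 9*r*cos(2*r)/4 + 9*sin(2*r)/8 + C

Use integration by parts with u = r**4 + r**3 - r**2 - 3*r - 2, dv = -sin(2*r) dr, so v = cos(2*r)/2.
Apply parts 4 times (tabular method): alternate signs, differentiate u down to 0, integrate dv up.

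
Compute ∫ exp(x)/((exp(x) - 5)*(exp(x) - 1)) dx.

Let u = e^x, du = e^x dx.
The integral becomes ∫ du/((u-1)(u-5)); decompose into partial fractions.

log(exp(x) - 5)/4 - log(exp(x) - 1)/4 + C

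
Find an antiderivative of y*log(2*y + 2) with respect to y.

Use integration by parts with u = log(2*y + 2), dv = y dy.
Then du = 2/(2*y + 2) dy and v = y**2/2.

y**2*log(2*y + 2)/2 - y**2/4 + y/2 - log(y + 1)/2 + C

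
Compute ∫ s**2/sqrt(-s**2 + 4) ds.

Substitute s = 2·sin(θ), so ds = 2·cos(θ) dθ and the radical becomes sqrt(-s**2 + 4) = 2·cos(θ) by the Pythagorean identity.
Integrate the resulting trig expression in θ, then back-substitute θ = asin(s/2), sin(θ) = s/2, cos(θ) = sqrt(-s**2 + 4)/2 (absorbing any constant into C).

-s*sqrt(-s**2 + 4)/2 + 2*asin(s/2) + C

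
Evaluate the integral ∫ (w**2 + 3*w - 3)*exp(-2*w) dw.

(-w**2 - 4*w + 1)*exp(-2*w)/2 + C

Use integration by parts with u = w**2 + 3*w - 3, dv = exp(-2*w) dw, so v = -exp(-2*w)/2.
Apply parts 2 times (tabular method): alternate signs, differentiate u down to 0, integrate dv up.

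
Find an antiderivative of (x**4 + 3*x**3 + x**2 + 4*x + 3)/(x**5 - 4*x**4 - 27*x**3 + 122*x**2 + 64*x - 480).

Factor the denominator: (x - 4)**2*(x - 3)*(x + 2)*(x + 5).
Partial-fraction decomposition: 43/(324*(x + 5)) + 1/(60*(x + 2)) + 93/(20*(x - 3)) - 1231/(324*(x - 4)) + 161/(18*(x - 4)**2).
Integrate each term; A/(x−a) gives A·log|x−a|; A/(x−a)² gives −A/(x−a).

-1231*log(x - 4)/324 + 93*log(x - 3)/20 + log(x + 2)/60 + 43*log(x + 5)/324 - 161/(18*x - 72) + C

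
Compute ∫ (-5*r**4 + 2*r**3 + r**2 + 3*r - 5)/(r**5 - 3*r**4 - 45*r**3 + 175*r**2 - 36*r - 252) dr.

Factor the denominator: (r - 6)*(r - 3)*(r - 2)*(r + 1)*(r + 7).
Partial-fraction decomposition: -3167/(1755*(r + 7)) + 1/(36*(r + 1)) - 59/(108*(r - 2)) + 169/(60*(r - 3)) - 857/(156*(r - 6)).
Integrate each term: A/(r−a) contributes A·log|r−a|.

-857*log(r - 6)/156 + 169*log(r - 3)/60 - 59*log(r - 2)/108 + log(r + 1)/36 - 3167*log(r + 7)/1755 + C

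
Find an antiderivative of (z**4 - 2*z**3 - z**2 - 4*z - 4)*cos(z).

z**4*sin(z) - 2*z**3*sin(z) + 4*z**3*cos(z) - 13*z**2*sin(z) - 6*z**2*cos(z) + 8*z*sin(z) - 26*z*cos(z) + 22*sin(z) + 8*cos(z) + C

Use integration by parts with u = z**4 - 2*z**3 - z**2 - 4*z - 4, dv = cos(z) dz, so v = sin(z).
Apply parts 4 times (tabular method): alternate signs, differentiate u down to 0, integrate dv up.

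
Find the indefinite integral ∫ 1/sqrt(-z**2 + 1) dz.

Substitute z = sin(θ), so dz = cos(θ) dθ and the radical becomes sqrt(-z**2 + 1) = cos(θ) by the Pythagorean identity.
Integrate the resulting trig expression in θ, then back-substitute θ = asin(z), sin(θ) = z, cos(θ) = sqrt(-z**2 + 1) (absorbing any constant into C).

asin(z) + C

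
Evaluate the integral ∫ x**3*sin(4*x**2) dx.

Let u = x², du = 2x dx; rewrite as (1/2)∫ u^1·sin(4u) du.
Now integrate by parts 1 time.

-x**2*cos(4*x**2)/8 + sin(4*x**2)/32 + C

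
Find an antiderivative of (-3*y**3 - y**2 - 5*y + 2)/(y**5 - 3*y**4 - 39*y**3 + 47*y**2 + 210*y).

Factor the denominator: y*(y - 7)*(y - 3)*(y + 2)*(y + 5).
Partial-fraction decomposition: 377/(1440*(y + 5)) - 16/(135*(y + 2)) + 103/(480*(y - 3)) - 1111/(3024*(y - 7)) + 1/(105*y).
Integrate each term: A/(y−a) contributes A·log|y−a|.

log(y)/105 - 1111*log(y - 7)/3024 + 103*log(y - 3)/480 - 16*log(y + 2)/135 + 377*log(y + 5)/1440 + C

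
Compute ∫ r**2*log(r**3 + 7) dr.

Let u = r**3 + 7, so du = (3*r**2) dr.
The integral becomes (1/3)·∫ log(u) du; integrate by parts with u′=log(u), dv′=du.

r**3*log(r**3 + 7)/3 - r**3/3 + 7*log(r**3 + 7)/3 + C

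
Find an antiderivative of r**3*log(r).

r**4*log(r)/4 - r**4/16 + C

Use integration by parts with u = log(r), dv = r**3 dr.
Then du = 1/r dr and v = r**4/4.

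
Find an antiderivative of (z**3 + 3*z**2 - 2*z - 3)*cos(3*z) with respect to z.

z**3*sin(3*z)/3 + z**2*sin(3*z) + z**2*cos(3*z)/3 - 8*z*sin(3*z)/9 + 2*z*cos(3*z)/3 - 11*sin(3*z)/9 - 8*cos(3*z)/27 + C

Use integration by parts with u = z**3 + 3*z**2 - 2*z - 3, dv = cos(3*z) dz, so v = sin(3*z)/3.
Apply parts 3 times (tabular method): alternate signs, differentiate u down to 0, integrate dv up.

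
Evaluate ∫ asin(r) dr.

Use integration by parts with u = arcsin(r), dv = dr.
Then du = 1/sqrt(-r**2 + 1) dr.

r*asin(r) + sqrt(-r**2 + 1) + C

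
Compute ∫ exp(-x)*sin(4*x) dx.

-exp(-x)*sin(4*x)/17 - 4*exp(-x)*cos(4*x)/17 + C

Let I denote the integral. Integrate by parts with u = sin(4*x), dv = exp(-x) dx, so v = -exp(-x): I = -exp(-x)*sin(4*x) + 4·∫ exp(-x)*cos(4*x) dx.
Apply parts again with u = cos(4*x), dv = exp(-x) dx: ∫ exp(-x)*cos(4*x) dx = -exp(-x)*cos(4*x) − 4·I. Substituting back brings back I: I = -exp(-x)*sin(4*x) - 4*exp(-x)*cos(4*x) − 16·I.
Solving for I: (1 + 16)·I equals the remaining terms, so I = (1/17)·(-exp(-x)*sin(4*x) - 4*exp(-x)*cos(4*x)).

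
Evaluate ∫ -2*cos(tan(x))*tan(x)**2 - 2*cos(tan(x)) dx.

Let u = tan(x), so du = (tan(x)**2 + 1) dx.
Rewriting, the integral becomes -2·∫ cos(u) du = -2·sin(u).
Substituting back, u = tan(x).

-2*sin(tan(x)) + C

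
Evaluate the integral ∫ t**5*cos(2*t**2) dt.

Let u = t², du = 2t dt; rewrite as (1/2)∫ u^2·cos(2u) du.
Now integrate by parts 2 times.

t**4*sin(2*t**2)/4 + t**2*cos(2*t**2)/4 - sin(2*t**2)/8 + C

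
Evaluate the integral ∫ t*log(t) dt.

t**2*log(t)/2 - t**2/4 + C

Use integration by parts with u = log(t), dv = t dt.
Then du = 1/t dt and v = t**2/2.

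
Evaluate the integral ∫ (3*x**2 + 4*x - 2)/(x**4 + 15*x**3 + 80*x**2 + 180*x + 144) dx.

Factor the denominator: (x + 2)*(x + 3)*(x + 4)*(x + 6).
Partial-fraction decomposition: -41/(12*(x + 6)) + 15/(2*(x + 4)) - 13/(3*(x + 3)) + 1/(4*(x + 2)).
Integrate each term: A/(x−a) contributes A·log|x−a|.

log(x + 2)/4 - 13*log(x + 3)/3 + 15*log(x + 4)/2 - 41*log(x + 6)/12 + C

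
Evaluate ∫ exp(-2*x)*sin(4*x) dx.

-exp(-2*x)*sin(4*x)/10 - exp(-2*x)*cos(4*x)/5 + C

Let I denote the integral. Integrate by parts with u = sin(4*x), dv = exp(-2*x) dx, so v = -exp(-2*x)/2: I = -exp(-2*x)*sin(4*x)/2 + 2·∫ exp(-2*x)*cos(4*x) dx.
Apply parts again with u = cos(4*x), dv = exp(-2*x) dx: ∫ exp(-2*x)*cos(4*x) dx = -exp(-2*x)*cos(4*x)/2 − 2·I. Substituting back brings back I: I = -exp(-2*x)*sin(4*x)/2 - exp(-2*x)*cos(4*x) − 4·I.
Solving for I: (1 + 4)·I equals the remaining terms, so I = (1/5)·(-exp(-2*x)*sin(4*x)/2 - exp(-2*x)*cos(4*x)).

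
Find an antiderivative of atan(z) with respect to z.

z*atan(z) - log(z**2 + 1)/2 + C

Use integration by parts with u = arctan(z), dv = dz.
Then du = 1/(z**2 + 1) dz.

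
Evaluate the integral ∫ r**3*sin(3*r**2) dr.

Let u = r², du = 2r dr; rewrite as (1/2)∫ u^1·sin(3u) du.
Now integrate by parts 1 time.

-r**2*cos(3*r**2)/6 + sin(3*r**2)/18 + C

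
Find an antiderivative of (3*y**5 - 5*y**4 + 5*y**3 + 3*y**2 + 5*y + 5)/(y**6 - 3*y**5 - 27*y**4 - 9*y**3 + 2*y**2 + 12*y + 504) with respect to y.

20159*log(y - 7)/13250 - 83*log(y - 2)/1000 + 60031*log(y + 3)/42250 + 10083*log(y**2 + 4)/143312 - 10581*atan(y/2)/71656 + 626/(325*y + 975) + C

Factor the denominator: (y - 7)*(y - 2)*(y + 3)**2*(y**2 + 4).
Partial-fraction decomposition: 3*(3361*y - 7054)/(71656*(y**2 + 4)) + 60031/(42250*(y + 3)) - 626/(325*(y + 3)**2) - 83/(1000*(y - 2)) + 20159/(13250*(y - 7)).
Integrate each term; A/(y−a) gives A·log|y−a|; the (By+D)/(y²+p²) term gives a log and an atan.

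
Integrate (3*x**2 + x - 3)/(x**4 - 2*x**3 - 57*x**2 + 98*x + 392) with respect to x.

151*log(x - 7)/378 - 49*log(x - 4)/198 + 7*log(x + 2)/270 - 137*log(x + 7)/770 + C

Factor the denominator: (x - 7)*(x - 4)*(x + 2)*(x + 7).
Partial-fraction decomposition: -137/(770*(x + 7)) + 7/(270*(x + 2)) - 49/(198*(x - 4)) + 151/(378*(x - 7)).
Integrate each term: A/(x−a) contributes A·log|x−a|.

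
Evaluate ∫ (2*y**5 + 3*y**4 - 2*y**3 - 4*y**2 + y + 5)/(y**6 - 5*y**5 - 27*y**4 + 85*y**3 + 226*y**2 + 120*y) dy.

log(y)/24 + 3775*log(y - 6)/588 - 173*log(y - 5)/36 - 55*log(y + 1)/1764 + 3*log(y + 4)/8 + 1/(42*y + 42) + C

Factor the denominator: y*(y - 6)*(y - 5)*(y + 1)**2*(y + 4).
Partial-fraction decomposition: 3/(8*(y + 4)) - 55/(1764*(y + 1)) - 1/(42*(y + 1)**2) - 173/(36*(y - 5)) + 3775/(588*(y - 6)) + 1/(24*y).
Integrate each term; A/(y−a) gives A·log|y−a|; A/(y−a)² gives −A/(y−a).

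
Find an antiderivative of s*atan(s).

s**2*atan(s)/2 - s/2 + atan(s)/2 + C

Use integration by parts with u = arctan(s), dv = s ds.
Then du = 1/(s**2 + 1) ds.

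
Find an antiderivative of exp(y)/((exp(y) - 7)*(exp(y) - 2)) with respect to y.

log(exp(y) - 7)/5 - log(exp(y) - 2)/5 + C

Let u = e^y, du = e^y dy.
The integral becomes ∫ du/((u-7)(u-2)); decompose into partial fractions.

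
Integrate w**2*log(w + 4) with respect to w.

w**3*log(w + 4)/3 - w**3/9 + 2*w**2/3 - 16*w/3 + 64*log(w + 4)/3 + C

Use integration by parts with u = log(w + 4), dv = w**2 dw.
Then du = 1/(w + 4) dw and v = w**3/3.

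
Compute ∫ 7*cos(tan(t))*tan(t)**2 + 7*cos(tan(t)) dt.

7*sin(tan(t)) + C

Let u = tan(t), so du = (tan(t)**2 + 1) dt.
Rewriting, the integral becomes 7·∫ cos(u) du = 7·sin(u).
Substituting back, u = tan(t).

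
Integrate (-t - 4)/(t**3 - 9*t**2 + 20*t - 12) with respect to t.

-log(t - 6)/2 + 3*log(t - 2)/2 - log(t - 1) + C

Factor the denominator: (t - 6)*(t - 2)*(t - 1).
Partial-fraction decomposition: -1/(t - 1) + 3/(2*(t - 2)) - 1/(2*(t - 6)).
Integrate each term: A/(t−a) contributes A·log|t−a|.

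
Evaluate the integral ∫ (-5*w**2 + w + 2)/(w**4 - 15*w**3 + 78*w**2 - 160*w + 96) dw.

Factor the denominator: (w - 6)*(w - 4)**2*(w - 1).
Partial-fraction decomposition: 2/(45*(w - 1)) + 77/(9*(w - 4)) + 37/(3*(w - 4)**2) - 43/(5*(w - 6)).
Integrate each term; A/(w−a) gives A·log|w−a|; A/(w−a)² gives −A/(w−a).

-43*log(w - 6)/5 + 77*log(w - 4)/9 + 2*log(w - 1)/45 - 37/(3*w - 12) + C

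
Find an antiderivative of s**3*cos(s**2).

s**2*sin(s**2)/2 + cos(s**2)/2 + C

Let u = s², du = 2s ds; rewrite as (1/2)∫ u^1·cos(1u) du.
Now integrate by parts 1 time.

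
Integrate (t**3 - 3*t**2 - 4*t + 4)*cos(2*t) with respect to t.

t**3*sin(2*t)/2 - 3*t**2*sin(2*t)/2 + 3*t**2*cos(2*t)/4 - 11*t*sin(2*t)/4 - 3*t*cos(2*t)/2 + 11*sin(2*t)/4 - 11*cos(2*t)/8 + C

Use integration by parts with u = t**3 - 3*t**2 - 4*t + 4, dv = cos(2*t) dt, so v = sin(2*t)/2.
Apply parts 3 times (tabular method): alternate signs, differentiate u down to 0, integrate dv up.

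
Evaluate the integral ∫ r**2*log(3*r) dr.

Use integration by parts with u = log(3*r), dv = r**2 dr.
Then du = 1/r dr and v = r**3/3.

r**3*(log(r) + log(3))/3 - r**3/9 + C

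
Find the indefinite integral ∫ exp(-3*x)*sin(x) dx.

-3*exp(-3*x)*sin(x)/10 - exp(-3*x)*cos(x)/10 + C

Let I denote the integral. Integrate by parts with u = sin(x), dv = exp(-3*x) dx, so v = -exp(-3*x)/3: I = -exp(-3*x)*sin(x)/3 + (1/3)·∫ exp(-3*x)*cos(x) dx.
Apply parts again with u = cos(x), dv = exp(-3*x) dx: ∫ exp(-3*x)*cos(x) dx = -exp(-3*x)*cos(x)/3 − (1/3)·I. Substituting back brings back I: I = -exp(-3*x)*sin(x)/3 - exp(-3*x)*cos(x)/9 − (1/9)·I.
Solving for I: (1 + 1/9)·I equals the remaining terms, so I = (9/10)·(-exp(-3*x)*sin(x)/3 - exp(-3*x)*cos(x)/9).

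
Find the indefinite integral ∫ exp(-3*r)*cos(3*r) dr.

Let I denote the integral. Integrate by parts with u = cos(3*r), dv = exp(-3*r) dr, so v = -exp(-3*r)/3: I = -exp(-3*r)*cos(3*r)/3 − ∫ exp(-3*r)*sin(3*r) dr.
Apply parts again with u = sin(3*r), dv = exp(-3*r) dr: ∫ exp(-3*r)*sin(3*r) dr = -exp(-3*r)*sin(3*r)/3 + I. Substituting back brings back I: I = exp(-3*r)*sin(3*r)/3 - exp(-3*r)*cos(3*r)/3 − I.
Solving for I: (1 + 1)·I equals the remaining terms, so I = (1/2)·(exp(-3*r)*sin(3*r)/3 - exp(-3*r)*cos(3*r)/3).

exp(-3*r)*sin(3*r)/6 - exp(-3*r)*cos(3*r)/6 + C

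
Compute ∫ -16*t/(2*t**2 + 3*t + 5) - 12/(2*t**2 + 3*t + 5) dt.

-4*log(2*t**2 + 3*t + 5) + C

Let u = 2*t**2 + 3*t + 5, so du = (4*t + 3) dt.
Rewriting, the integral becomes -4·∫ 1/u du = -4·log(u).
Substituting back, u = 2*t**2 + 3*t + 5.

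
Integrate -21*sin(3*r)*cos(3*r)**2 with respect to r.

7*cos(3*r)**3/3 + C

Let u = cos(3*r), so du = (-3*sin(3*r)) dr.
Rewriting, the integral becomes 7·∫ u^2 du = 7·u^3/3.
Substituting back, u = cos(3*r).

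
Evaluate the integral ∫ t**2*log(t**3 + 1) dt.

t**3*log(t**3 + 1)/3 - t**3/3 + log(t**3 + 1)/3 + C

Let u = t**3 + 1, so du = (3*t**2) dt.
The integral becomes (1/3)·∫ log(u) du; integrate by parts with u′=log(u), dv′=du.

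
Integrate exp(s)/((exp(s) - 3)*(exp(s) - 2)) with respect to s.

log(exp(s) - 3) - log(exp(s) - 2) + C

Let u = e^s, du = e^s ds.
The integral becomes ∫ du/((u-2)(u-3)); decompose into partial fractions.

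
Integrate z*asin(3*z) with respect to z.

Use integration by parts with u = arcsin(3*z), dv = z dz.
Then du = 3/sqrt(-9*z**2 + 1) dz.

z**2*asin(3*z)/2 + z*sqrt(-9*z**2 + 1)/12 - asin(3*z)/36 + C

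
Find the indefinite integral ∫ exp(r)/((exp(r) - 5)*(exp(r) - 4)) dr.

Let u = e^r, du = e^r dr.
The integral becomes ∫ du/((u-5)(u-4)); decompose into partial fractions.

log(exp(r) - 5) - log(exp(r) - 4) + C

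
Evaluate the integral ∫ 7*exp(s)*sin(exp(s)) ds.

Let u = exp(s), so du = (exp(s)) ds.
Rewriting, the integral becomes 7·∫ sin(u) du = 7·-cos(u).
Substituting back, u = exp(s).

-7*cos(exp(s)) + C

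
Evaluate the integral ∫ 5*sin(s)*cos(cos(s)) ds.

Let u = cos(s), so du = (-sin(s)) ds.
Rewriting, the integral becomes -5·∫ cos(u) du = -5·sin(u).
Substituting back, u = cos(s).

-5*sin(cos(s)) + C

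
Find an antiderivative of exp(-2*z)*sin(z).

-2*exp(-2*z)*sin(z)/5 - exp(-2*z)*cos(z)/5 + C

Let I denote the integral. Integrate by parts with u = sin(z), dv = exp(-2*z) dz, so v = -exp(-2*z)/2: I = -exp(-2*z)*sin(z)/2 + (1/2)·∫ exp(-2*z)*cos(z) dz.
Apply parts again with u = cos(z), dv = exp(-2*z) dz: ∫ exp(-2*z)*cos(z) dz = -exp(-2*z)*cos(z)/2 − (1/2)·I. Substituting back brings back I: I = -exp(-2*z)*sin(z)/2 - exp(-2*z)*cos(z)/4 − (1/4)·I.
Solving for I: (1 + 1/4)·I equals the remaining terms, so I = (4/5)·(-exp(-2*z)*sin(z)/2 - exp(-2*z)*cos(z)/4).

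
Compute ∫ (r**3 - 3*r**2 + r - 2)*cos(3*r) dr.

Use integration by parts with u = r**3 - 3*r**2 + r - 2, dv = cos(3*r) dr, so v = sin(3*r)/3.
Apply parts 3 times (tabular method): alternate signs, differentiate u down to 0, integrate dv up.

r**3*sin(3*r)/3 - r**2*sin(3*r) + r**2*cos(3*r)/3 + r*sin(3*r)/9 - 2*r*cos(3*r)/3 - 4*sin(3*r)/9 + cos(3*r)/27 + C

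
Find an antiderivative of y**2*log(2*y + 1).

y**3*log(2*y + 1)/3 - y**3/9 + y**2/12 - y/12 + log(2*y + 1)/24 + C

Use integration by parts with u = log(2*y + 1), dv = y**2 dy.
Then du = 2/(2*y + 1) dy and v = y**3/3.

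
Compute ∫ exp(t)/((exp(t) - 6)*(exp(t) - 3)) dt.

log(exp(t) - 6)/3 - log(exp(t) - 3)/3 + C

Let u = e^t, du = e^t dt.
The integral becomes ∫ du/((u-3)(u-6)); decompose into partial fractions.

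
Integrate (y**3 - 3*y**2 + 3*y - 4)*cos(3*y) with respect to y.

y**3*sin(3*y)/3 - y**2*sin(3*y) + y**2*cos(3*y)/3 + 7*y*sin(3*y)/9 - 2*y*cos(3*y)/3 - 10*sin(3*y)/9 + 7*cos(3*y)/27 + C

Use integration by parts with u = y**3 - 3*y**2 + 3*y - 4, dv = cos(3*y) dy, so v = sin(3*y)/3.
Apply parts 3 times (tabular method): alternate signs, differentiate u down to 0, integrate dv up.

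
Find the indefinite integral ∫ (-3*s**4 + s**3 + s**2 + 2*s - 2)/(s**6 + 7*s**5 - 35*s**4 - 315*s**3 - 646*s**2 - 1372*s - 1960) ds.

Factor the denominator: (s - 7)*(s + 2)*(s + 5)*(s + 7)*(s**2 + 4).
Partial-fraction decomposition: -(183*s - 190)/(6148*(s**2 + 4)) + 7513/(7420*(s + 7)) - 1987/(2088*(s + 5)) + 29/(540*(s + 2)) - 6799/(80136*(s - 7)).
Integrate each term; A/(s−a) gives A·log|s−a|; the (Bs+D)/(s²+p²) term gives a log and an atan.

-6799*log(s - 7)/80136 + 29*log(s + 2)/540 - 1987*log(s + 5)/2088 + 7513*log(s + 7)/7420 - 183*log(s**2 + 4)/12296 + 95*atan(s/2)/6148 + C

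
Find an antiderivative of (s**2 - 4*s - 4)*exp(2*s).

Use integration by parts with u = s**2 - 4*s - 4, dv = exp(2*s) ds, so v = exp(2*s)/2.
Apply parts 2 times (tabular method): alternate signs, differentiate u down to 0, integrate dv up.

(2*s**2 - 10*s - 3)*exp(2*s)/4 + C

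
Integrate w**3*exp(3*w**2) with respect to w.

Let u = w², du = 2w dw; rewrite as (1/2)∫ u^1·exp(3u) du.
Now integrate by parts 1 time.

(3*w**2 - 1)*exp(3*w**2)/18 + C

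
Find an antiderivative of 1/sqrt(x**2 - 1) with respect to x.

Substitute x = sec(θ), so dx = sec(θ)*tan(θ) dθ and the radical becomes sqrt(x**2 - 1) = tan(θ) by the Pythagorean identity.
Integrate the resulting trig expression in θ, then back-substitute sec(θ) = x, tan(θ) = sqrt(x**2 - 1) (absorbing any constant into C).

log(x + sqrt(x**2 - 1)) + C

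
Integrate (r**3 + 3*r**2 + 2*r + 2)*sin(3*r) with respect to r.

Use integration by parts with u = r**3 + 3*r**2 + 2*r + 2, dv = sin(3*r) dr, so v = -cos(3*r)/3.
Apply parts 3 times (tabular method): alternate signs, differentiate u down to 0, integrate dv up.

-r**3*cos(3*r)/3 + r**2*sin(3*r)/3 - r**2*cos(3*r) + 2*r*sin(3*r)/3 - 4*r*cos(3*r)/9 + 4*sin(3*r)/27 - 4*cos(3*r)/9 + C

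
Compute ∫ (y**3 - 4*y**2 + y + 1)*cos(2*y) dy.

y**3*sin(2*y)/2 - 2*y**2*sin(2*y) + 3*y**2*cos(2*y)/4 - y*sin(2*y)/4 - 2*y*cos(2*y) + 3*sin(2*y)/2 - cos(2*y)/8 + C

Use integration by parts with u = y**3 - 4*y**2 + y + 1, dv = cos(2*y) dy, so v = sin(2*y)/2.
Apply parts 3 times (tabular method): alternate signs, differentiate u down to 0, integrate dv up.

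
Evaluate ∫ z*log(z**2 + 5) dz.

Let u = z**2 + 5, so du = (2*z) dz.
The integral becomes (1/2)·∫ log(u) du; integrate by parts with u′=log(u), dv′=du.

z**2*log(z**2 + 5)/2 - z**2/2 + 5*log(z**2 + 5)/2 + C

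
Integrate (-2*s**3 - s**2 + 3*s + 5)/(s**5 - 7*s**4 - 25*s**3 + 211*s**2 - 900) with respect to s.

-445*log(s - 6)/264 + 51*log(s - 5)/28 - 49*log(s - 3)/240 - 11*log(s + 2)/840 + 43*log(s + 5)/528 + C

Factor the denominator: (s - 6)*(s - 5)*(s - 3)*(s + 2)*(s + 5).
Partial-fraction decomposition: 43/(528*(s + 5)) - 11/(840*(s + 2)) - 49/(240*(s - 3)) + 51/(28*(s - 5)) - 445/(264*(s - 6)).
Integrate each term: A/(s−a) contributes A·log|s−a|.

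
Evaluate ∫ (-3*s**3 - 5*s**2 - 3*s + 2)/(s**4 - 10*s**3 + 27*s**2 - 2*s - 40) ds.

Factor the denominator: (s - 5)*(s - 4)*(s - 2)*(s + 1).
Partial-fraction decomposition: -1/(30*(s + 1)) - 8/(3*(s - 2)) + 141/(5*(s - 4)) - 57/(2*(s - 5)).
Integrate each term: A/(s−a) contributes A·log|s−a|.

-57*log(s - 5)/2 + 141*log(s - 4)/5 - 8*log(s - 2)/3 - log(s + 1)/30 + C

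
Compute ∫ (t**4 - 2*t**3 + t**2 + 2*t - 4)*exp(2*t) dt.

(2*t**4 - 8*t**3 + 14*t**2 - 10*t - 3)*exp(2*t)/4 + C

Use integration by parts with u = t**4 - 2*t**3 + t**2 + 2*t - 4, dv = exp(2*t) dt, so v = exp(2*t)/2.
Apply parts 4 times (tabular method): alternate signs, differentiate u down to 0, integrate dv up.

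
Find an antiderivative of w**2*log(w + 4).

w**3*log(w + 4)/3 - w**3/9 + 2*w**2/3 - 16*w/3 + 64*log(w + 4)/3 + C

Use integration by parts with u = log(w + 4), dv = w**2 dw.
Then du = 1/(w + 4) dw and v = w**3/3.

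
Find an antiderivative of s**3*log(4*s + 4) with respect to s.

s**4*log(4*s + 4)/4 - s**4/16 + s**3/12 - s**2/8 + s/4 - log(s + 1)/4 + C

Use integration by parts with u = log(4*s + 4), dv = s**3 ds.
Then du = 4/(4*s + 4) ds and v = s**4/4.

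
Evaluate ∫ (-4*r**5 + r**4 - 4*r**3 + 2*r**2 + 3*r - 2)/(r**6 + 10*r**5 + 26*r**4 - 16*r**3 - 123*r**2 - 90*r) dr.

log(r)/45 - 22*log(r - 2)/175 + log(r + 1)/8 + 18331*log(r + 3)/900 - 6829*log(r + 5)/280 + 292/(15*r + 45) + C

Factor the denominator: r*(r - 2)*(r + 1)*(r + 3)**2*(r + 5).
Partial-fraction decomposition: -6829/(280*(r + 5)) + 18331/(900*(r + 3)) - 292/(15*(r + 3)**2) + 1/(8*(r + 1)) - 22/(175*(r - 2)) + 1/(45*r).
Integrate each term; A/(r−a) gives A·log|r−a|; A/(r−a)² gives −A/(r−a).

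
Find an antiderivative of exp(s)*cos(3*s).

3*exp(s)*sin(3*s)/10 + exp(s)*cos(3*s)/10 + C

Let I denote the integral. Integrate by parts with u = cos(3*s), dv = exp(s) ds, so v = exp(s): I = exp(s)*cos(3*s) + 3·∫ exp(s)*sin(3*s) ds.
Apply parts again with u = sin(3*s), dv = exp(s) ds: ∫ exp(s)*sin(3*s) ds = exp(s)*sin(3*s) − 3·I. Substituting back brings back I: I = 3*exp(s)*sin(3*s) + exp(s)*cos(3*s) − 9·I.
Solving for I: (1 + 9)·I equals the remaining terms, so I = (1/10)·(3*exp(s)*sin(3*s) + exp(s)*cos(3*s)).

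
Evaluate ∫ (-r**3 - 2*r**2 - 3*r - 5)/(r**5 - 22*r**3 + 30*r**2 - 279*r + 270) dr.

-195*log(r - 5)/1496 + 11*log(r - 1)/280 + 157*log(r + 6)/3465 + 7*log(r**2 + 9)/306 - 59*atan(r/3)/1530 + C

Factor the denominator: (r - 5)*(r - 1)*(r + 6)*(r**2 + 9).
Partial-fraction decomposition: (70*r - 177)/(1530*(r**2 + 9)) + 157/(3465*(r + 6)) + 11/(280*(r - 1)) - 195/(1496*(r - 5)).
Integrate each term; A/(r−a) gives A·log|r−a|; the (Br+D)/(r²+p²) term gives a log and an atan.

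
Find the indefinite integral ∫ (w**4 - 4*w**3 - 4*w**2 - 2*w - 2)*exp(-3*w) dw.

Use integration by parts with u = w**4 - 4*w**3 - 4*w**2 - 2*w - 2, dv = exp(-3*w) dw, so v = -exp(-3*w)/3.
Apply parts 4 times (tabular method): alternate signs, differentiate u down to 0, integrate dv up.

(-27*w**4 + 72*w**3 + 180*w**2 + 174*w + 112)*exp(-3*w)/81 + C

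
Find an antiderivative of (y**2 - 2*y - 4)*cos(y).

y**2*sin(y) - 2*y*sin(y) + 2*y*cos(y) - 6*sin(y) - 2*cos(y) + C

Use integration by parts with u = y**2 - 2*y - 4, dv = cos(y) dy, so v = sin(y).
Apply parts 2 times (tabular method): alternate signs, differentiate u down to 0, integrate dv up.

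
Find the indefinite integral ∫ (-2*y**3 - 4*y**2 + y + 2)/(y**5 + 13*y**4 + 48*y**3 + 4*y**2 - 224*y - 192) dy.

-7*log(y - 2)/216 + log(y + 1)/135 - 7*log(y + 4)/4 + 71*log(y + 6)/40 - 31/(18*y + 72) + C

Factor the denominator: (y - 2)*(y + 1)*(y + 4)**2*(y + 6).
Partial-fraction decomposition: 71/(40*(y + 6)) - 7/(4*(y + 4)) + 31/(18*(y + 4)**2) + 1/(135*(y + 1)) - 7/(216*(y - 2)).
Integrate each term; A/(y−a) gives A·log|y−a|; A/(y−a)² gives −A/(y−a).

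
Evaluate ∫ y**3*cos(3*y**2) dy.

y**2*sin(3*y**2)/6 + cos(3*y**2)/18 + C

Let u = y², du = 2y dy; rewrite as (1/2)∫ u^1·cos(3u) du.
Now integrate by parts 1 time.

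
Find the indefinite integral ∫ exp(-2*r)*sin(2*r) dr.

Let I denote the integral. Integrate by parts with u = sin(2*r), dv = exp(-2*r) dr, so v = -exp(-2*r)/2: I = -exp(-2*r)*sin(2*r)/2 + ∫ exp(-2*r)*cos(2*r) dr.
Apply parts again with u = cos(2*r), dv = exp(-2*r) dr: ∫ exp(-2*r)*cos(2*r) dr = -exp(-2*r)*cos(2*r)/2 − I. Substituting back brings back I: I = -exp(-2*r)*sin(2*r)/2 - exp(-2*r)*cos(2*r)/2 − I.
Solving for I: (1 + 1)·I equals the remaining terms, so I = (1/2)·(-exp(-2*r)*sin(2*r)/2 - exp(-2*r)*cos(2*r)/2).

-exp(-2*r)*sin(2*r)/4 - exp(-2*r)*cos(2*r)/4 + C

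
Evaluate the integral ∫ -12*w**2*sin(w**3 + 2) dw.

Let u = w**3 + 2, so du = (3*w**2) dw.
Rewriting, the integral becomes -4·∫ sin(u) du = -4·-cos(u).
Substituting back, u = w**3 + 2.

4*cos(w**3 + 2) + C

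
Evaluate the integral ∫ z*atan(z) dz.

Use integration by parts with u = arctan(z), dv = z dz.
Then du = 1/(z**2 + 1) dz.

z**2*atan(z)/2 - z/2 + atan(z)/2 + C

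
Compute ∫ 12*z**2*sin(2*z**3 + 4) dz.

Let u = 2*z**3 + 4, so du = (6*z**2) dz.
Rewriting, the integral becomes 2·∫ sin(u) du = 2·-cos(u).
Substituting back, u = 2*z**3 + 4.

-2*cos(2*z**3 + 4) + C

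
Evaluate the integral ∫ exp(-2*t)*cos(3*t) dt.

Let I denote the integral. Integrate by parts with u = cos(3*t), dv = exp(-2*t) dt, so v = -exp(-2*t)/2: I = -exp(-2*t)*cos(3*t)/2 − (3/2)·∫ exp(-2*t)*sin(3*t) dt.
Apply parts again with u = sin(3*t), dv = exp(-2*t) dt: ∫ exp(-2*t)*sin(3*t) dt = -exp(-2*t)*sin(3*t)/2 + (3/2)·I. Substituting back brings back I: I = 3*exp(-2*t)*sin(3*t)/4 - exp(-2*t)*cos(3*t)/2 − (9/4)·I.
Solving for I: (1 + 9/4)·I equals the remaining terms, so I = (4/13)·(3*exp(-2*t)*sin(3*t)/4 - exp(-2*t)*cos(3*t)/2).

3*exp(-2*t)*sin(3*t)/13 - 2*exp(-2*t)*cos(3*t)/13 + C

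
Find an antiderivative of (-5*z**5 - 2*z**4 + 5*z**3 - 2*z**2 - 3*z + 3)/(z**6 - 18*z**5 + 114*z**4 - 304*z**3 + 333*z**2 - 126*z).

-log(z)/42 - 43619*log(z - 7)/504 + 13493*log(z - 6)/150 - 211*log(z - 3)/24 + 367*log(z - 1)/900 - 1/(15*z - 15) + C

Factor the denominator: z*(z - 7)*(z - 6)*(z - 3)*(z - 1)**2.
Partial-fraction decomposition: 367/(900*(z - 1)) + 1/(15*(z - 1)**2) - 211/(24*(z - 3)) + 13493/(150*(z - 6)) - 43619/(504*(z - 7)) - 1/(42*z).
Integrate each term; A/(z−a) gives A·log|z−a|; A/(z−a)² gives −A/(z−a).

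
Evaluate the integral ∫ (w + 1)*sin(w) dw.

Use integration by parts with u = w + 1, dv = sin(w) dw, so v = -cos(w).
Apply parts 1 times (tabular method): alternate signs, differentiate u down to 0, integrate dv up.

-w*cos(w) + sin(w) - cos(w) + C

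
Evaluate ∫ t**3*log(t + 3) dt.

t**4*log(t + 3)/4 - t**4/16 + t**3/4 - 9*t**2/8 + 27*t/4 - 81*log(t + 3)/4 + C

Use integration by parts with u = log(t + 3), dv = t**3 dt.
Then du = 1/(t + 3) dt and v = t**4/4.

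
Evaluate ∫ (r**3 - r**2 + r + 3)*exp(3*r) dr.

(9*r**3 - 18*r**2 + 21*r + 20)*exp(3*r)/27 + C

Use integration by parts with u = r**3 - r**2 + r + 3, dv = exp(3*r) dr, so v = exp(3*r)/3.
Apply parts 3 times (tabular method): alternate signs, differentiate u down to 0, integrate dv up.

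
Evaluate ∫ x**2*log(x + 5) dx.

Use integration by parts with u = log(x + 5), dv = x**2 dx.
Then du = 1/(x + 5) dx and v = x**3/3.

x**3*log(x + 5)/3 - x**3/9 + 5*x**2/6 - 25*x/3 + 125*log(x + 5)/3 + C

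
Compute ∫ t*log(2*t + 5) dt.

Use integration by parts with u = log(2*t + 5), dv = t dt.
Then du = 2/(2*t + 5) dt and v = t**2/2.

t**2*log(2*t + 5)/2 - t**2/4 + 5*t/4 - 25*log(2*t + 5)/8 + C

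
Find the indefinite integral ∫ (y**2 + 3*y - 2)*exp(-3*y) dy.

Use integration by parts with u = y**2 + 3*y - 2, dv = exp(-3*y) dy, so v = -exp(-3*y)/3.
Apply parts 2 times (tabular method): alternate signs, differentiate u down to 0, integrate dv up.

(-9*y**2 - 33*y + 7)*exp(-3*y)/27 + C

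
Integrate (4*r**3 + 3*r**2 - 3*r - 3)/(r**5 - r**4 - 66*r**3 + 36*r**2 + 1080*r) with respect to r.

Factor the denominator: r*(r - 6)**2*(r + 5)*(r + 6).
Partial-fraction decomposition: -247/(288*(r + 6)) + 413/(605*(r + 5)) + 2065/(11616*(r - 6)) + 317/(264*(r - 6)**2) - 1/(360*r).
Integrate each term; A/(r−a) gives A·log|r−a|; A/(r−a)² gives −A/(r−a).

-log(r)/360 + 2065*log(r - 6)/11616 + 413*log(r + 5)/605 - 247*log(r + 6)/288 - 317/(264*r - 1584) + C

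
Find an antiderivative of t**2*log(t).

Use integration by parts with u = log(t), dv = t**2 dt.
Then du = 1/t dt and v = t**3/3.

t**3*log(t)/3 - t**3/9 + C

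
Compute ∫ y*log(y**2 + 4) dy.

y**2*log(y**2 + 4)/2 - y**2/2 + 2*log(y**2 + 4) + C

Let u = y**2 + 4, so du = (2*y) dy.
The integral becomes (1/2)·∫ log(u) du; integrate by parts with u′=log(u), dv′=du.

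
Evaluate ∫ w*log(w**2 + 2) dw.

w**2*log(w**2 + 2)/2 - w**2/2 + log(w**2 + 2) + C

Let u = w**2 + 2, so du = (2*w) dw.
The integral becomes (1/2)·∫ log(u) du; integrate by parts with u′=log(u), dv′=du.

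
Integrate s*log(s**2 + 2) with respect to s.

Let u = s**2 + 2, so du = (2*s) ds.
The integral becomes (1/2)·∫ log(u) du; integrate by parts with u′=log(u), dv′=du.

s**2*log(s**2 + 2)/2 - s**2/2 + log(s**2 + 2) + C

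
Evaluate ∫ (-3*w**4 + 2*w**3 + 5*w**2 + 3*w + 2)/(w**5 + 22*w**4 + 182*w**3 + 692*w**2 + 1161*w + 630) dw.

-log(w + 1)/240 + 259*log(w + 3)/48 - 2013*log(w + 5)/16 + 4156*log(w + 6)/15 - 7663*log(w + 7)/48 + C

Factor the denominator: (w + 1)*(w + 3)*(w + 5)*(w + 6)*(w + 7).
Partial-fraction decomposition: -7663/(48*(w + 7)) + 4156/(15*(w + 6)) - 2013/(16*(w + 5)) + 259/(48*(w + 3)) - 1/(240*(w + 1)).
Integrate each term: A/(w−a) contributes A·log|w−a|.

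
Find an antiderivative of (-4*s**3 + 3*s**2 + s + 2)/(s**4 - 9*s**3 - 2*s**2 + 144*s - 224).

Factor the denominator: (s - 7)*(s - 4)*(s - 2)*(s + 4).
Partial-fraction decomposition: -151/(264*(s + 4)) - 4/(15*(s - 2)) + 101/(24*(s - 4)) - 1216/(165*(s - 7)).
Integrate each term: A/(s−a) contributes A·log|s−a|.

-1216*log(s - 7)/165 + 101*log(s - 4)/24 - 4*log(s - 2)/15 - 151*log(s + 4)/264 + C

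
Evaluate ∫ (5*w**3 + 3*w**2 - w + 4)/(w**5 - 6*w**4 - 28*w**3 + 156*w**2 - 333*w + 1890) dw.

143*log(w - 7)/116 - 699*log(w - 5)/748 - 74*log(w + 6)/495 - 6601*log(w**2 + 9)/88740 + 1081*atan(w/3)/22185 + C

Factor the denominator: (w - 7)*(w - 5)*(w + 6)*(w**2 + 9).
Partial-fraction decomposition: -23*(287*w - 282)/(44370*(w**2 + 9)) - 74/(495*(w + 6)) - 699/(748*(w - 5)) + 143/(116*(w - 7)).
Integrate each term; A/(w−a) gives A·log|w−a|; the (Bw+D)/(w²+p²) term gives a log and an atan.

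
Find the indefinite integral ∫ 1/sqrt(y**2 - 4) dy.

log(y + sqrt(y**2 - 4)) + C

Substitute y = 2·sec(θ), so dy = 2·sec(θ)*tan(θ) dθ and the radical becomes sqrt(y**2 - 4) = 2·tan(θ) by the Pythagorean identity.
Integrate the resulting trig expression in θ, then back-substitute sec(θ) = y/2, tan(θ) = sqrt(y**2 - 4)/2 (absorbing any constant into C).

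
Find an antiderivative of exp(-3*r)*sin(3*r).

Let I denote the integral. Integrate by parts with u = sin(3*r), dv = exp(-3*r) dr, so v = -exp(-3*r)/3: I = -exp(-3*r)*sin(3*r)/3 + ∫ exp(-3*r)*cos(3*r) dr.
Apply parts again with u = cos(3*r), dv = exp(-3*r) dr: ∫ exp(-3*r)*cos(3*r) dr = -exp(-3*r)*cos(3*r)/3 − I. Substituting back brings back I: I = -exp(-3*r)*sin(3*r)/3 - exp(-3*r)*cos(3*r)/3 − I.
Solving for I: (1 + 1)·I equals the remaining terms, so I = (1/2)·(-exp(-3*r)*sin(3*r)/3 - exp(-3*r)*cos(3*r)/3).

-exp(-3*r)*sin(3*r)/6 - exp(-3*r)*cos(3*r)/6 + C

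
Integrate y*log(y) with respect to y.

y**2*log(y)/2 - y**2/4 + C

Use integration by parts with u = log(y), dv = y dy.
Then du = 1/y dy and v = y**2/2.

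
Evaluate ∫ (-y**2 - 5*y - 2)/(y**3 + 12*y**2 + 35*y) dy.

Factor the denominator: y*(y + 5)*(y + 7).
Partial-fraction decomposition: -8/(7*(y + 7)) + 1/(5*(y + 5)) - 2/(35*y).
Integrate each term: A/(y−a) contributes A·log|y−a|.

-2*log(y)/35 + log(y + 5)/5 - 8*log(y + 7)/7 + C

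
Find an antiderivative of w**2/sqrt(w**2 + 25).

w*sqrt(w**2 + 25)/2 - 25*log(w + sqrt(w**2 + 25))/2 + C

Substitute w = 5·tan(θ), so dw = 5·sec(θ)^2 dθ and the radical becomes sqrt(w**2 + 25) = 5·sec(θ) by the Pythagorean identity.
Integrate the resulting trig expression in θ, then back-substitute tan(θ) = w/5, sec(θ) = sqrt(w**2 + 25)/5 (absorbing any constant into C).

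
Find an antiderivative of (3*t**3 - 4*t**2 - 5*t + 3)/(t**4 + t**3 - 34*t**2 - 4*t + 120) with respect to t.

23*log(t - 5)/21 - log(t - 2)/96 - 27*log(t + 2)/112 + 69*log(t + 6)/32 + C

Factor the denominator: (t - 5)*(t - 2)*(t + 2)*(t + 6).
Partial-fraction decomposition: 69/(32*(t + 6)) - 27/(112*(t + 2)) - 1/(96*(t - 2)) + 23/(21*(t - 5)).
Integrate each term: A/(t−a) contributes A·log|t−a|.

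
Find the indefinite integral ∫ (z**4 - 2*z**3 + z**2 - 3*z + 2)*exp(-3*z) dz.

Use integration by parts with u = z**4 - 2*z**3 + z**2 - 3*z + 2, dv = exp(-3*z) dz, so v = -exp(-3*z)/3.
Apply parts 4 times (tabular method): alternate signs, differentiate u down to 0, integrate dv up.

(-27*z**4 + 18*z**3 - 9*z**2 + 75*z - 29)*exp(-3*z)/81 + C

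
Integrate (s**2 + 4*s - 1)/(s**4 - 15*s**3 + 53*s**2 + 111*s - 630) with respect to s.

19*log(s - 7)/5 - 59*log(s - 6)/9 + 11*log(s - 5)/4 + log(s + 3)/180 + C

Factor the denominator: (s - 7)*(s - 6)*(s - 5)*(s + 3).
Partial-fraction decomposition: 1/(180*(s + 3)) + 11/(4*(s - 5)) - 59/(9*(s - 6)) + 19/(5*(s - 7)).
Integrate each term: A/(s−a) contributes A·log|s−a|.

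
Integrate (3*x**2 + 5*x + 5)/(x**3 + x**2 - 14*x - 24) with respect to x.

73*log(x - 4)/42 - 7*log(x + 2)/6 + 17*log(x + 3)/7 + C

Factor the denominator: (x - 4)*(x + 2)*(x + 3).
Partial-fraction decomposition: 17/(7*(x + 3)) - 7/(6*(x + 2)) + 73/(42*(x - 4)).
Integrate each term: A/(x−a) contributes A·log|x−a|.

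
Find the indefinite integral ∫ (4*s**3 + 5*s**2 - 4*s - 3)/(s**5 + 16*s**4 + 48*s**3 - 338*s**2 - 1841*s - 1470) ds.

301*log(s - 5)/4752 - log(s + 1)/540 - 663*log(s + 6)/55 + 1727*log(s + 7)/144 - 551/(36*s + 252) + C

Factor the denominator: (s - 5)*(s + 1)*(s + 6)*(s + 7)**2.
Partial-fraction decomposition: 1727/(144*(s + 7)) + 551/(36*(s + 7)**2) - 663/(55*(s + 6)) - 1/(540*(s + 1)) + 301/(4752*(s - 5)).
Integrate each term; A/(s−a) gives A·log|s−a|; A/(s−a)² gives −A/(s−a).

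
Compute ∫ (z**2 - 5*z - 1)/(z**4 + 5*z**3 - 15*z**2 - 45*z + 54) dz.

-7*log(z - 3)/108 + 5*log(z - 1)/56 + 23*log(z + 3)/72 - 65*log(z + 6)/189 + C

Factor the denominator: (z - 3)*(z - 1)*(z + 3)*(z + 6).
Partial-fraction decomposition: -65/(189*(z + 6)) + 23/(72*(z + 3)) + 5/(56*(z - 1)) - 7/(108*(z - 3)).
Integrate each term: A/(z−a) contributes A·log|z−a|.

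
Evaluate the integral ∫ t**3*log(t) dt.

t**4*log(t)/4 - t**4/16 + C

Use integration by parts with u = log(t), dv = t**3 dt.
Then du = 1/t dt and v = t**4/4.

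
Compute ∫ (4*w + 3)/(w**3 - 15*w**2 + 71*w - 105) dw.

31*log(w - 7)/8 - 23*log(w - 5)/4 + 15*log(w - 3)/8 + C

Factor the denominator: (w - 7)*(w - 5)*(w - 3).
Partial-fraction decomposition: 15/(8*(w - 3)) - 23/(4*(w - 5)) + 31/(8*(w - 7)).
Integrate each term: A/(w−a) contributes A·log|w−a|.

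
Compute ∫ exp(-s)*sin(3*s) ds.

-exp(-s)*sin(3*s)/10 - 3*exp(-s)*cos(3*s)/10 + C

Let I denote the integral. Integrate by parts with u = sin(3*s), dv = exp(-s) ds, so v = -exp(-s): I = -exp(-s)*sin(3*s) + 3·∫ exp(-s)*cos(3*s) ds.
Apply parts again with u = cos(3*s), dv = exp(-s) ds: ∫ exp(-s)*cos(3*s) ds = -exp(-s)*cos(3*s) − 3·I. Substituting back brings back I: I = -exp(-s)*sin(3*s) - 3*exp(-s)*cos(3*s) − 9·I.
Solving for I: (1 + 9)·I equals the remaining terms, so I = (1/10)·(-exp(-s)*sin(3*s) - 3*exp(-s)*cos(3*s)).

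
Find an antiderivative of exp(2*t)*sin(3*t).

Let I denote the integral. Integrate by parts with u = sin(3*t), dv = exp(2*t) dt, so v = exp(2*t)/2: I = exp(2*t)*sin(3*t)/2 − (3/2)·∫ exp(2*t)*cos(3*t) dt.
Apply parts again with u = cos(3*t), dv = exp(2*t) dt: ∫ exp(2*t)*cos(3*t) dt = exp(2*t)*cos(3*t)/2 + (3/2)·I. Substituting back brings back I: I = exp(2*t)*sin(3*t)/2 - 3*exp(2*t)*cos(3*t)/4 − (9/4)·I.
Solving for I: (1 + 9/4)·I equals the remaining terms, so I = (4/13)·(exp(2*t)*sin(3*t)/2 - 3*exp(2*t)*cos(3*t)/4).

2*exp(2*t)*sin(3*t)/13 - 3*exp(2*t)*cos(3*t)/13 + C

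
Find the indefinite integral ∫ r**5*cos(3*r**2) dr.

Let u = r², du = 2r dr; rewrite as (1/2)∫ u^2·cos(3u) du.
Now integrate by parts 2 times.

r**4*sin(3*r**2)/6 + r**2*cos(3*r**2)/9 - sin(3*r**2)/27 + C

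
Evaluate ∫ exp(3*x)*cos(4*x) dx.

4*exp(3*x)*sin(4*x)/25 + 3*exp(3*x)*cos(4*x)/25 + C

Let I denote the integral. Integrate by parts with u = cos(4*x), dv = exp(3*x) dx, so v = exp(3*x)/3: I = exp(3*x)*cos(4*x)/3 + (4/3)·∫ exp(3*x)*sin(4*x) dx.
Apply parts again with u = sin(4*x), dv = exp(3*x) dx: ∫ exp(3*x)*sin(4*x) dx = exp(3*x)*sin(4*x)/3 − (4/3)·I. Substituting back brings back I: I = 4*exp(3*x)*sin(4*x)/9 + exp(3*x)*cos(4*x)/3 − (16/9)·I.
Solving for I: (1 + 16/9)·I equals the remaining terms, so I = (9/25)·(4*exp(3*x)*sin(4*x)/9 + exp(3*x)*cos(4*x)/3).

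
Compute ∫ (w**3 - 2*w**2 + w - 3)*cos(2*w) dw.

Use integration by parts with u = w**3 - 2*w**2 + w - 3, dv = cos(2*w) dw, so v = sin(2*w)/2.
Apply parts 3 times (tabular method): alternate signs, differentiate u down to 0, integrate dv up.

w**3*sin(2*w)/2 - w**2*sin(2*w) + 3*w**2*cos(2*w)/4 - w*sin(2*w)/4 - w*cos(2*w) - sin(2*w) - cos(2*w)/8 + C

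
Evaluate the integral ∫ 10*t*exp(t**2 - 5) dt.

Let u = t**2 - 5, so du = (2*t) dt.
Rewriting, the integral becomes 5·∫ e^u du = 5·e^u.
Substituting back, u = t**2 - 5.

5*exp(t**2 - 5) + C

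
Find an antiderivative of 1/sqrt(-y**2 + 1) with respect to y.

asin(y) + C

Substitute y = sin(θ), so dy = cos(θ) dθ and the radical becomes sqrt(-y**2 + 1) = cos(θ) by the Pythagorean identity.
Integrate the resulting trig expression in θ, then back-substitute θ = asin(y), sin(θ) = y, cos(θ) = sqrt(-y**2 + 1) (absorbing any constant into C).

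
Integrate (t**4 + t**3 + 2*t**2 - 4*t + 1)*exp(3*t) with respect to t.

Use integration by parts with u = t**4 + t**3 + 2*t**2 - 4*t + 1, dv = exp(3*t) dt, so v = exp(3*t)/3.
Apply parts 4 times (tabular method): alternate signs, differentiate u down to 0, integrate dv up.

(27*t**4 - 9*t**3 + 63*t**2 - 150*t + 77)*exp(3*t)/81 + C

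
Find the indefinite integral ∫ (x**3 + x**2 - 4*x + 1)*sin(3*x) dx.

Use integration by parts with u = x**3 + x**2 - 4*x + 1, dv = sin(3*x) dx, so v = -cos(3*x)/3.
Apply parts 3 times (tabular method): alternate signs, differentiate u down to 0, integrate dv up.

-x**3*cos(3*x)/3 + x**2*sin(3*x)/3 - x**2*cos(3*x)/3 + 2*x*sin(3*x)/9 + 14*x*cos(3*x)/9 - 14*sin(3*x)/27 - 7*cos(3*x)/27 + C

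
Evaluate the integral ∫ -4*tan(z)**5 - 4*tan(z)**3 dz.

-tan(z)**4 + C

Let u = tan(z), so du = (tan(z)**2 + 1) dz.
Rewriting, the integral becomes -4·∫ u^3 du = -4·u^4/4.
Substituting back, u = tan(z).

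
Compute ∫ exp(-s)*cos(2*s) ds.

Let I denote the integral. Integrate by parts with u = cos(2*s), dv = exp(-s) ds, so v = -exp(-s): I = -exp(-s)*cos(2*s) − 2·∫ exp(-s)*sin(2*s) ds.
Apply parts again with u = sin(2*s), dv = exp(-s) ds: ∫ exp(-s)*sin(2*s) ds = -exp(-s)*sin(2*s) + 2·I. Substituting back brings back I: I = 2*exp(-s)*sin(2*s) - exp(-s)*cos(2*s) − 4·I.
Solving for I: (1 + 4)·I equals the remaining terms, so I = (1/5)·(2*exp(-s)*sin(2*s) - exp(-s)*cos(2*s)).

2*exp(-s)*sin(2*s)/5 - exp(-s)*cos(2*s)/5 + C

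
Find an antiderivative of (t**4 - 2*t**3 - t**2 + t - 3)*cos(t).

t**4*sin(t) - 2*t**3*sin(t) + 4*t**3*cos(t) - 13*t**2*sin(t) - 6*t**2*cos(t) + 13*t*sin(t) - 26*t*cos(t) + 23*sin(t) + 13*cos(t) + C

Use integration by parts with u = t**4 - 2*t**3 - t**2 + t - 3, dv = cos(t) dt, so v = sin(t).
Apply parts 4 times (tabular method): alternate signs, differentiate u down to 0, integrate dv up.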